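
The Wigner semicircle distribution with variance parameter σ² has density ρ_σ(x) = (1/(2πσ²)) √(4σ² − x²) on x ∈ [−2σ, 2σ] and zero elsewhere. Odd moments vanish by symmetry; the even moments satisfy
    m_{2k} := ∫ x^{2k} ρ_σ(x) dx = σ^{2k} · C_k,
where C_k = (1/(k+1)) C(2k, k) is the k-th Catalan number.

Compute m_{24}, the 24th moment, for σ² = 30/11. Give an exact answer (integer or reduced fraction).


By the scaled semicircle moment identity, m_{2k} = σ^{2k} · C_k with k = 12.
C_12 = (1/(k+1)) · C(2k, k) = (1/13) · C(24, 12) = (1/13) · 2704156 = 208012.
σ^{2k} = (σ²)^k = (30/11)^12 = 531441000000000000/3138428376721.

Therefore m_{24} = σ^{24} · C_12 = (531441000000000000/3138428376721) · 208012 = 110546105292000000000000/3138428376721.


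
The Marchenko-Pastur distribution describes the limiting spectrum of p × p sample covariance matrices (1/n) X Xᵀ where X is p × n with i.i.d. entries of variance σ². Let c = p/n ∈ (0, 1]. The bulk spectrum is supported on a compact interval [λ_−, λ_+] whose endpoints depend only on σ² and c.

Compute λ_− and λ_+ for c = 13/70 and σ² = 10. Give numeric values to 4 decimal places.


c = 13/70 = 0.185714; √c = 0.430946.
λ_− = σ² (1 − √c)² = 10 · (1 − 0.430946)² = 10 · (0.569054)² = 3.238227.
λ_+ = σ² (1 + √c)² = 10 · (1 + 0.430946)² = 10 · (1.430946)² = 20.476059.

Rounded to 4 decimal places: λ_− ≈ 3.2382, λ_+ ≈ 20.4761.


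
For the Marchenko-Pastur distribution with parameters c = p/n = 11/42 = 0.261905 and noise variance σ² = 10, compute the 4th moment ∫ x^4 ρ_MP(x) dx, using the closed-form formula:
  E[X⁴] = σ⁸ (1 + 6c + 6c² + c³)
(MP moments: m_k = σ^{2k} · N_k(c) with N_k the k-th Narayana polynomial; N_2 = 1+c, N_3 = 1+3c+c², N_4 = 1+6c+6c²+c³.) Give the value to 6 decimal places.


E[X⁴] = σ⁸ (1 + 6c + 6c² + c³) (fourth MP moment). With σ² = 10 (so σ⁸ = 10000) and c = 11/42 = 0.261905: E[X⁴] = 10000 · (1 + 6·0.261905 + 6·(0.261905)² + (0.261905)³) = 10000 · 3.000958.

So E[X^4] = 30009.583198.


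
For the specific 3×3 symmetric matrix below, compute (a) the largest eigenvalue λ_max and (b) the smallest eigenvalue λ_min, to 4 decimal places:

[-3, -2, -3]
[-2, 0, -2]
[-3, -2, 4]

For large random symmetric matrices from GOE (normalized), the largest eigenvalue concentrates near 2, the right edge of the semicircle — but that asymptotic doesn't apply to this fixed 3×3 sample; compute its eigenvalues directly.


Since M is real symmetric, all three eigenvalues are real; they are the roots of det(λI − M) = λ³ − (tr M) λ² + s λ − det M, where s is the sum of the principal 2×2 minors.
tr M = -3 + 0 + 4 = 1.
s = ((-3)·0 − (-2)²) + ((-3)·4 − (-3)²) + (0·4 − (-2)²) = -4 + (-21) + (-4) = -29.
det M (expand along row 1) = (-3)·(-4) − (-2)·(-14) + (-3)·4 = -28.
Characteristic polynomial: λ³ − λ² − 29λ + 28 = 0.
Substitute λ = y + (tr M)/3 = y + 0.333333 to remove the quadratic term: y³ + p·y + q = 0 with p = s − (tr M)²/3 = -29.333333 and q = −2(tr M)³/27 + (tr M)·s/3 − det M = 18.259259.
Three real roots ⇒ use the trigonometric (Viète) form: r = 2√(−p/3) = 6.253888, φ = arccos(3q/(p·r)) = arccos(-0.298602) = 1.874024 rad.
y_k = r·cos(φ/3 − 2πk/3) for k = 0, 1, 2 gives y = 5.072862, 0.631041, -5.703904.
λ_k = y_k + 0.333333 gives λ = 5.4062, 0.9644, -5.3706 (check: the sum is 1.0000 = tr M).

Hence λ_max = 5.4062 and λ_min = -5.3706.


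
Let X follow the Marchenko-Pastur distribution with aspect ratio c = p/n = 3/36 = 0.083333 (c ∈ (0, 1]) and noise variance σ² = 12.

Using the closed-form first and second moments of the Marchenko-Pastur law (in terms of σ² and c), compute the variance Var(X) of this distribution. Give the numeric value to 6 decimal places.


Recall the MP moments m_1 = E[X] = σ² and m_2 = E[X²] = σ⁴ (1 + c).
m_1 = E[X] = σ² = 12, so m_1² = 144.
m_2 = E[X²] = σ⁴ (1 + c) = 144 · (1 + 0.083333) = 144 · 1.083333 = 156.000000.
(Note m_2 − m_1² simplifies to c · σ⁴ = 0.083333 · 144.)

Var(X) = m_2 − m_1² = 156.000000 − 144 = 12.000000.


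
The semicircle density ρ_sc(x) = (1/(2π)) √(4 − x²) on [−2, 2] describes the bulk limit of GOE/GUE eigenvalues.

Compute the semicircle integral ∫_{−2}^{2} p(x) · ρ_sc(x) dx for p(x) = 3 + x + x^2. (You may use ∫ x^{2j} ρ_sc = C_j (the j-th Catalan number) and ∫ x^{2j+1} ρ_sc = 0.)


Write p(x) = Σ a_i x^i, split into monomials and integrate each against ρ_sc separately.
Using ∫ x^{2j} ρ_sc = C_j = (1/(j+1)) C(2j, j) (Catalan numbers) and ∫ x^{2j+1} ρ_sc = 0 (odd monomials vanish by symmetry):
  i = 0 (even): a_0 · C_{0} = 3 · 1 = 3
  i = 1 (odd): ∫ x^1 ρ_sc = 0 (vanishes)
  i = 2 (even): a_2 · C_{1} = 1 · 1 = 1

Summing the contributions: ∫_{−2}^{2} p(x) ρ_sc(x) dx = 3 + 1 = 4.


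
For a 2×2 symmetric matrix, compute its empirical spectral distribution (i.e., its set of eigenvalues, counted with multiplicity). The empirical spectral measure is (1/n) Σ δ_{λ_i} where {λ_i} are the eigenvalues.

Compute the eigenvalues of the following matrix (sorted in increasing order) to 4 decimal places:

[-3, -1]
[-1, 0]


Since M is real symmetric, both eigenvalues are real; they are the roots of det(λI − M) = λ² − (tr M) λ + det M.
tr M = -3 + 0 = -3.
det M = (-3)·0 − (-1)² = 0 − 1 = -1.
Characteristic polynomial: λ² + 3λ − 1 = 0.
Discriminant Δ = (tr M)² − 4·det M = 9 − (-4) = 13; √Δ = 3.605551.
λ = (tr M ± √Δ)/2 = (-3 ± 3.605551)/2, giving (tr M − √Δ)/2 = -3.3028 and (tr M + √Δ)/2 = 0.3028.

Eigenvalues sorted in increasing order: [-3.3028, 0.3028].


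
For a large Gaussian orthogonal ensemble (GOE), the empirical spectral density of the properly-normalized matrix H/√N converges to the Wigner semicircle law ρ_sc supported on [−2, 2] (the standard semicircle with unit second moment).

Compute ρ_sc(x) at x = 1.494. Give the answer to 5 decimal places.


ρ_sc(x) = (1/(2π)) √(4 − x²). With x = 1.494:
  4 − x² = 4 − (1.494)² = 4 − 2.232036 = 1.767964.
  √(4 − x²) = 1.329648.
  1/(2π) = 0.159155.
  ρ_sc(1.494) = 0.159155 · 1.329648 = 0.211620.

Rounded to 5 decimal places: ρ_sc(1.494) ≈ 0.21162.


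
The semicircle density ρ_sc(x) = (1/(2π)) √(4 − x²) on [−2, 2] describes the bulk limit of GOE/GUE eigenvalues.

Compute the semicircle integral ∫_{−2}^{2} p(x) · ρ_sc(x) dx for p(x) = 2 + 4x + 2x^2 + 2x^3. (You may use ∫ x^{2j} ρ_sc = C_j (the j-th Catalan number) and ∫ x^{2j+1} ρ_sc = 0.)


Write p(x) = Σ a_i x^i, split into monomials and integrate each against ρ_sc separately.
Using ∫ x^{2j} ρ_sc = C_j = (1/(j+1)) C(2j, j) (Catalan numbers) and ∫ x^{2j+1} ρ_sc = 0 (odd monomials vanish by symmetry):
  i = 0 (even): a_0 · C_{0} = 2 · 1 = 2
  i = 1 (odd): ∫ x^1 ρ_sc = 0 (vanishes)
  i = 2 (even): a_2 · C_{1} = 2 · 1 = 2
  i = 3 (odd): ∫ x^3 ρ_sc = 0 (vanishes)

Summing the contributions: ∫_{−2}^{2} p(x) ρ_sc(x) dx = 2 + 2 = 4.


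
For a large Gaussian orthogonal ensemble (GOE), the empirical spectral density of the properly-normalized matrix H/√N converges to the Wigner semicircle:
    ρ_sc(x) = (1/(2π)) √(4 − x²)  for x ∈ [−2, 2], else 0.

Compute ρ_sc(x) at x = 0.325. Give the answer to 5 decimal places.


ρ_sc(x) = (1/(2π)) √(4 − x²). With x = 0.325:
  4 − x² = 4 − (0.325)² = 4 − 0.105625 = 3.894375.
  √(4 − x²) = 1.973417.
  1/(2π) = 0.159155.
  ρ_sc(0.325) = 0.159155 · 1.973417 = 0.314079.

Rounded to 5 decimal places: ρ_sc(0.325) ≈ 0.31408.


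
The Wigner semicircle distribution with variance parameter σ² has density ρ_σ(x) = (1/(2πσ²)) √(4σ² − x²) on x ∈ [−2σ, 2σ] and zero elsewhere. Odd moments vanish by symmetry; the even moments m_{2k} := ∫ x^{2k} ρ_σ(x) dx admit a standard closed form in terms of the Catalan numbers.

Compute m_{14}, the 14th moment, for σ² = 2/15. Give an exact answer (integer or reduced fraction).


By the scaled semicircle moment identity, m_{2k} = σ^{2k} · C_k with k = 7.
C_7 = (1/(k+1)) · C(2k, k) = (1/8) · C(14, 7) = (1/8) · 3432 = 429.
σ^{2k} = (σ²)^k = (2/15)^7 = 128/170859375.

Therefore m_{14} = σ^{14} · C_7 = (128/170859375) · 429 = 18304/56953125.


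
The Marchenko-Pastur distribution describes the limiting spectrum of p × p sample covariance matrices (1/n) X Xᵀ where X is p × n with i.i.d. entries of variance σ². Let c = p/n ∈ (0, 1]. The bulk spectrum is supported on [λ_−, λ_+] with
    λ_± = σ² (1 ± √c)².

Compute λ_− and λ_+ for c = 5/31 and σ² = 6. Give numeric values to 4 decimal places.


c = 5/31 = 0.161290; √c = 0.401610.
λ_− = σ² (1 − √c)² = 6 · (1 − 0.401610)² = 6 · (0.598390)² = 2.148426.
λ_+ = σ² (1 + √c)² = 6 · (1 + 0.401610)² = 6 · (1.401610)² = 11.787058.

Rounded to 4 decimal places: λ_− ≈ 2.1484, λ_+ ≈ 11.7871.


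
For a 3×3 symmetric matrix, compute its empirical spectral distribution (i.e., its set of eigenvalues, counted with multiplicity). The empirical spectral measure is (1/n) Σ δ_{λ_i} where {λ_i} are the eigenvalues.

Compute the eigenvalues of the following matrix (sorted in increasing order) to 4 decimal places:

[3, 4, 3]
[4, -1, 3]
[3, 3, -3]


Since M is real symmetric, all three eigenvalues are real; they are the roots of det(λI − M) = λ³ − (tr M) λ² + s λ − det M, where s is the sum of the principal 2×2 minors.
tr M = 3 + (-1) + (-3) = -1.
s = (3·(-1) − 4²) + (3·(-3) − 3²) + ((-1)·(-3) − 3²) = -19 + (-18) + (-6) = -43.
det M (expand along row 1) = 3·(-6) − 4·(-21) + 3·15 = 111.
Characteristic polynomial: λ³ + λ² − 43λ − 111 = 0.
Substitute λ = y + (tr M)/3 = y − 0.333333 to remove the quadratic term: y³ + p·y + q = 0 with p = s − (tr M)²/3 = -43.333333 and q = −2(tr M)³/27 + (tr M)·s/3 − det M = -96.592593.
Three real roots ⇒ use the trigonometric (Viète) form: r = 2√(−p/3) = 7.601170, φ = arccos(3q/(p·r)) = arccos(0.879757) = 0.495446 rad.
y_k = r·cos(φ/3 − 2πk/3) for k = 0, 1, 2 gives y = 7.497747, -2.666667, -4.831081.
λ_k = y_k − 0.333333 gives λ = 7.1644, -3.0000, -5.1644 (check: the sum is -1.0000 = tr M).

Eigenvalues sorted in increasing order: [-5.1644, -3.0000, 7.1644].


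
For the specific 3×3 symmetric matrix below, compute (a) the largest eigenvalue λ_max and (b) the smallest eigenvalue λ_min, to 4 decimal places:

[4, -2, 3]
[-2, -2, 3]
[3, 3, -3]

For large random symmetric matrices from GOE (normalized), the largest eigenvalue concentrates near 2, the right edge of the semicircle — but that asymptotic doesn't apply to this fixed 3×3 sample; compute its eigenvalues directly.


Since M is real symmetric, all three eigenvalues are real; they are the roots of det(λI − M) = λ³ − (tr M) λ² + s λ − det M, where s is the sum of the principal 2×2 minors.
tr M = 4 + (-2) + (-3) = -1.
s = (4·(-2) − (-2)²) + (4·(-3) − 3²) + ((-2)·(-3) − 3²) = -12 + (-21) + (-3) = -36.
det M (expand along row 1) = 4·(-3) − (-2)·(-3) + 3·0 = -18.
Characteristic polynomial: λ³ + λ² − 36λ + 18 = 0.
Substitute λ = y + (tr M)/3 = y − 0.333333 to remove the quadratic term: y³ + p·y + q = 0 with p = s − (tr M)²/3 = -36.333333 and q = −2(tr M)³/27 + (tr M)·s/3 − det M = 30.074074.
Three real roots ⇒ use the trigonometric (Viète) form: r = 2√(−p/3) = 6.960204, φ = arccos(3q/(p·r)) = arccos(-0.356768) = 1.935603 rad.
y_k = r·cos(φ/3 − 2πk/3) for k = 0, 1, 2 gives y = 5.561057, 0.844291, -6.405348.
λ_k = y_k − 0.333333 gives λ = 5.2277, 0.5110, -6.7387 (check: the sum is -1.0000 = tr M).

Hence λ_max = 5.2277 and λ_min = -6.7387.


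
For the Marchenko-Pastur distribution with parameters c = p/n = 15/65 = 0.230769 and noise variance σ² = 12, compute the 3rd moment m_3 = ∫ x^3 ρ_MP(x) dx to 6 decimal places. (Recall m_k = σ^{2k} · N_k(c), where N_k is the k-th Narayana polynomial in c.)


E[X³] = σ⁶ (1 + 3c + c²) (third MP moment). With σ² = 12 (so σ⁶ = 1728) and c = 15/65 = 0.230769: E[X³] = 1728 · (1 + 3·0.230769 + (0.230769)²) = 1728 · 1.745562.

So E[X^3] = 3016.331361.


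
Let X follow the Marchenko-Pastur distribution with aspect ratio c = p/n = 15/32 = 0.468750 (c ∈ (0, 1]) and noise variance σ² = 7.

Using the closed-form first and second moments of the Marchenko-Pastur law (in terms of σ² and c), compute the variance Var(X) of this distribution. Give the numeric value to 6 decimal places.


Recall the MP moments m_1 = E[X] = σ² and m_2 = E[X²] = σ⁴ (1 + c).
m_1 = E[X] = σ² = 7, so m_1² = 49.
m_2 = E[X²] = σ⁴ (1 + c) = 49 · (1 + 0.468750) = 49 · 1.468750 = 71.968750.
(Note m_2 − m_1² simplifies to c · σ⁴ = 0.468750 · 49.)

Var(X) = m_2 − m_1² = 71.968750 − 49 = 22.968750.


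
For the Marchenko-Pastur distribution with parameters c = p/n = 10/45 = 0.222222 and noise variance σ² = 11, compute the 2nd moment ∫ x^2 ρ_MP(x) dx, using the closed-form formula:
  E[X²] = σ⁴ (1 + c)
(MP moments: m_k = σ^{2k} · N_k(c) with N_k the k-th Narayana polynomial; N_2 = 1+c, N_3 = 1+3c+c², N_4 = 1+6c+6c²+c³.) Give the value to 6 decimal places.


E[X²] = σ⁴ (1 + c) (second MP moment). With σ² = 11 (so σ⁴ = 121) and c = 10/45 = 0.222222: E[X²] = 121 · (1 + 0.222222) = 121 · 1.222222.

So E[X^2] = 147.888889.


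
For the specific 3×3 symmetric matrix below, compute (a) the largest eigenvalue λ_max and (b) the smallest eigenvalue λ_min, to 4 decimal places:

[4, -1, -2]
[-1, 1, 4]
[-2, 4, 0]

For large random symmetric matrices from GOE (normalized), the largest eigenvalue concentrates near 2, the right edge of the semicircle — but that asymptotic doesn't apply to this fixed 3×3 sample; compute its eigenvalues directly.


Since M is real symmetric, all three eigenvalues are real; they are the roots of det(λI − M) = λ³ − (tr M) λ² + s λ − det M, where s is the sum of the principal 2×2 minors.
tr M = 4 + 1 + 0 = 5.
s = (4·1 − (-1)²) + (4·0 − (-2)²) + (1·0 − 4²) = 3 + (-4) + (-16) = -17.
det M (expand along row 1) = 4·(-16) − (-1)·8 + (-2)·(-2) = -52.
Characteristic polynomial: λ³ − 5λ² − 17λ + 52 = 0.
Substitute λ = y + (tr M)/3 = y + 1.666667 to remove the quadratic term: y³ + p·y + q = 0 with p = s − (tr M)²/3 = -25.333333 and q = −2(tr M)³/27 + (tr M)·s/3 − det M = 14.407407.
Three real roots ⇒ use the trigonometric (Viète) form: r = 2√(−p/3) = 5.811865, φ = arccos(3q/(p·r)) = arccos(-0.293562) = 1.868747 rad.
y_k = r·cos(φ/3 − 2πk/3) for k = 0, 1, 2 gives y = 4.720286, 0.576268, -5.296554.
λ_k = y_k + 1.666667 gives λ = 6.3870, 2.2429, -3.6299 (check: the sum is 5.0000 = tr M).

Hence λ_max = 6.3870 and λ_min = -3.6299.


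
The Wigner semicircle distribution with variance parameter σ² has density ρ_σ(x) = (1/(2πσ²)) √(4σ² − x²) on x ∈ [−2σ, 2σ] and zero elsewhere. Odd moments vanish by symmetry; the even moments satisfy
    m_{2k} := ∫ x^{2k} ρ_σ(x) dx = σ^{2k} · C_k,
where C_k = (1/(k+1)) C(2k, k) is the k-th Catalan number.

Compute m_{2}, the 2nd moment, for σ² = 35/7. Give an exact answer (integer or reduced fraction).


By the scaled semicircle moment identity, m_{2k} = σ^{2k} · C_k with k = 1.
C_1 = (1/(k+1)) · C(2k, k) = (1/2) · C(2, 1) = (1/2) · 2 = 1.
σ^{2k} = (σ²)^k = (35/7)^1 = 5.

Therefore m_{2} = σ^{2} · C_1 = 5 · 1 = 5.


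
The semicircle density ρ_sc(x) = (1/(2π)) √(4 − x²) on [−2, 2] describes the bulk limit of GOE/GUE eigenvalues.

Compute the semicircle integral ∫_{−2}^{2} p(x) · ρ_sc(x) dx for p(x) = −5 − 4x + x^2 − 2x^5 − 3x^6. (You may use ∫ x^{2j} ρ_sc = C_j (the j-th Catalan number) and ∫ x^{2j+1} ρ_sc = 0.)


Write p(x) = Σ a_i x^i, split into monomials and integrate each against ρ_sc separately.
Using ∫ x^{2j} ρ_sc = C_j = (1/(j+1)) C(2j, j) (Catalan numbers) and ∫ x^{2j+1} ρ_sc = 0 (odd monomials vanish by symmetry):
  i = 0 (even): a_0 · C_{0} = -5 · 1 = -5
  i = 1 (odd): ∫ x^1 ρ_sc = 0 (vanishes)
  i = 2 (even): a_2 · C_{1} = 1 · 1 = 1
  i = 5 (odd): ∫ x^5 ρ_sc = 0 (vanishes)
  i = 6 (even): a_6 · C_{3} = -3 · 5 = -15

Summing the contributions: ∫_{−2}^{2} p(x) ρ_sc(x) dx = (-5) + 1 + (-15) = -19.


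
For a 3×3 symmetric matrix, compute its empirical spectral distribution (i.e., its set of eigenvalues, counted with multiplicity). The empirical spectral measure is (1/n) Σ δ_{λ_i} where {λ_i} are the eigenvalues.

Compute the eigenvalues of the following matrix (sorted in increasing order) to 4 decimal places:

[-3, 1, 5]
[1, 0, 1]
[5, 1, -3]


Since M is real symmetric, all three eigenvalues are real; they are the roots of det(λI − M) = λ³ − (tr M) λ² + s λ − det M, where s is the sum of the principal 2×2 minors.
tr M = -3 + 0 + (-3) = -6.
s = ((-3)·0 − 1²) + ((-3)·(-3) − 5²) + (0·(-3) − 1²) = -1 + (-16) + (-1) = -18.
det M (expand along row 1) = (-3)·(-1) − 1·(-8) + 5·1 = 16.
Characteristic polynomial: λ³ + 6λ² − 18λ − 16 = 0.
Substitute λ = y + (tr M)/3 = y − 2.000000 to remove the quadratic term: y³ + p·y + q = 0 with p = s − (tr M)²/3 = -30.000000 and q = −2(tr M)³/27 + (tr M)·s/3 − det M = 36.000000.
Three real roots ⇒ use the trigonometric (Viète) form: r = 2√(−p/3) = 6.324555, φ = arccos(3q/(p·r)) = arccos(-0.569210) = 2.176341 rad.
y_k = r·cos(φ/3 − 2πk/3) for k = 0, 1, 2 gives y = 4.732051, 1.267949, -6.000000.
λ_k = y_k − 2.000000 gives λ = 2.7321, -0.7321, -8.0000 (check: the sum is -6.0000 = tr M).

Eigenvalues sorted in increasing order: [-8.0000, -0.7321, 2.7321].


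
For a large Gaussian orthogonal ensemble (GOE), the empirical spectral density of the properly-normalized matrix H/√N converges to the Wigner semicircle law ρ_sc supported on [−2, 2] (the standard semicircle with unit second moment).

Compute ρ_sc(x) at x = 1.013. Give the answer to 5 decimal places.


ρ_sc(x) = (1/(2π)) √(4 − x²). With x = 1.013:
  4 − x² = 4 − (1.013)² = 4 − 1.026169 = 2.973831.
  √(4 − x²) = 1.724480.
  1/(2π) = 0.159155.
  ρ_sc(1.013) = 0.159155 · 1.724480 = 0.274460.

Rounded to 5 decimal places: ρ_sc(1.013) ≈ 0.27446.


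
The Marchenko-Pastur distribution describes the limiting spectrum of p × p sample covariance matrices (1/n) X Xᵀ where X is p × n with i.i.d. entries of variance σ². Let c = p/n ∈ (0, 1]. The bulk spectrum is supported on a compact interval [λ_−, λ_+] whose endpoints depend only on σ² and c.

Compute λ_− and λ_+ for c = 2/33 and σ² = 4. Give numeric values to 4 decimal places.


c = 2/33 = 0.060606; √c = 0.246183.
λ_− = σ² (1 − √c)² = 4 · (1 − 0.246183)² = 4 · (0.753817)² = 2.272960.
λ_+ = σ² (1 + √c)² = 4 · (1 + 0.246183)² = 4 · (1.246183)² = 6.211888.

Rounded to 4 decimal places: λ_− ≈ 2.2730, λ_+ ≈ 6.2119.


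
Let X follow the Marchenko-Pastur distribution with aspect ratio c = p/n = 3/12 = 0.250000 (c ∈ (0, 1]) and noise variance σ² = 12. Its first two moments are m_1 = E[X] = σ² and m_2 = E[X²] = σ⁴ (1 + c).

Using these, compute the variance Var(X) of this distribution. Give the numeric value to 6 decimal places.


m_1 = E[X] = σ² = 12, so m_1² = 144.
m_2 = E[X²] = σ⁴ (1 + c) = 144 · (1 + 0.250000) = 144 · 1.250000 = 180.000000.
(Note m_2 − m_1² simplifies to c · σ⁴ = 0.250000 · 144.)

Var(X) = m_2 − m_1² = 180.000000 − 144 = 36.000000.


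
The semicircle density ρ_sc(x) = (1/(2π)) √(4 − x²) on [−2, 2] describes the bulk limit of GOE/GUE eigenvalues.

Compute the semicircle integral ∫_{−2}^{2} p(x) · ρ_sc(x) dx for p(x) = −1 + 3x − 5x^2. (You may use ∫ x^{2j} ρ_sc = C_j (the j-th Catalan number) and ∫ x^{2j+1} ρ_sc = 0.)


Write p(x) = Σ a_i x^i, split into monomials and integrate each against ρ_sc separately.
Using ∫ x^{2j} ρ_sc = C_j = (1/(j+1)) C(2j, j) (Catalan numbers) and ∫ x^{2j+1} ρ_sc = 0 (odd monomials vanish by symmetry):
  i = 0 (even): a_0 · C_{0} = -1 · 1 = -1
  i = 1 (odd): ∫ x^1 ρ_sc = 0 (vanishes)
  i = 2 (even): a_2 · C_{1} = -5 · 1 = -5

Summing the contributions: ∫_{−2}^{2} p(x) ρ_sc(x) dx = (-1) + (-5) = -6.


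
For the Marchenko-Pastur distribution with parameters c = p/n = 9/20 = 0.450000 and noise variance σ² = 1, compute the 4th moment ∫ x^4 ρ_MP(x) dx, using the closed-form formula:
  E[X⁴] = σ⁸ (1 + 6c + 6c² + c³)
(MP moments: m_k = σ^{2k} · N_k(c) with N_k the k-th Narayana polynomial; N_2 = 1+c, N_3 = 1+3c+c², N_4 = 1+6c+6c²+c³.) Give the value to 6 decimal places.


E[X⁴] = σ⁸ (1 + 6c + 6c² + c³) (fourth MP moment). With σ² = 1 (so σ⁸ = 1) and c = 9/20 = 0.450000: E[X⁴] = 1 · (1 + 6·0.450000 + 6·(0.450000)² + (0.450000)³) = 1 · 5.006125.

So E[X^4] = 5.006125.


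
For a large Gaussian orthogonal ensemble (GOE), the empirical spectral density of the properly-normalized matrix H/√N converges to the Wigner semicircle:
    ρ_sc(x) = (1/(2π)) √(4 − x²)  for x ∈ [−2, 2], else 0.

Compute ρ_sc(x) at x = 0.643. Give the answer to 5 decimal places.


ρ_sc(x) = (1/(2π)) √(4 − x²). With x = 0.643:
  4 − x² = 4 − (0.643)² = 4 − 0.413449 = 3.586551.
  √(4 − x²) = 1.893819.
  1/(2π) = 0.159155.
  ρ_sc(0.643) = 0.159155 · 1.893819 = 0.301411.

Rounded to 5 decimal places: ρ_sc(0.643) ≈ 0.30141.


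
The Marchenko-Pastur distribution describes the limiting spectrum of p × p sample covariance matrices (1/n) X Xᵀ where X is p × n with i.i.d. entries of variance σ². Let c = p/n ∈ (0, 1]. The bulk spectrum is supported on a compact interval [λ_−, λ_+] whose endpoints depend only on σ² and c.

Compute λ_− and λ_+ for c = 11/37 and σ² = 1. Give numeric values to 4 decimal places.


c = 11/37 = 0.297297; √c = 0.545250.
λ_− = σ² (1 − √c)² = 1 · (1 − 0.545250)² = 1 · (0.454750)² = 0.206798.
λ_+ = σ² (1 + √c)² = 1 · (1 + 0.545250)² = 1 · (1.545250)² = 2.387797.

Rounded to 4 decimal places: λ_− ≈ 0.2068, λ_+ ≈ 2.3878.


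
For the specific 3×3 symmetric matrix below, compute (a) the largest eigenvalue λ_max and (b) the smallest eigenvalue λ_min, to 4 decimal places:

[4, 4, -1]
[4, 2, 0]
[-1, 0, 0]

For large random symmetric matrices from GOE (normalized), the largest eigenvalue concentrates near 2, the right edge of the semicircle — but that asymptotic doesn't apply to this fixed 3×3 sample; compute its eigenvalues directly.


Since M is real symmetric, all three eigenvalues are real; they are the roots of det(λI − M) = λ³ − (tr M) λ² + s λ − det M, where s is the sum of the principal 2×2 minors.
tr M = 4 + 2 + 0 = 6.
s = (4·2 − 4²) + (4·0 − (-1)²) + (2·0 − 0²) = -8 + (-1) + 0 = -9.
det M (expand along row 1) = 4·0 − 4·0 + (-1)·2 = -2.
Characteristic polynomial: λ³ − 6λ² − 9λ + 2 = 0.
Substitute λ = y + (tr M)/3 = y + 2.000000 to remove the quadratic term: y³ + p·y + q = 0 with p = s − (tr M)²/3 = -21.000000 and q = −2(tr M)³/27 + (tr M)·s/3 − det M = -32.000000.
Three real roots ⇒ use the trigonometric (Viète) form: r = 2√(−p/3) = 5.291503, φ = arccos(3q/(p·r)) = arccos(0.863919) = 0.527797 rad.
y_k = r·cos(φ/3 − 2πk/3) for k = 0, 1, 2 gives y = 5.209822, -1.802841, -3.406981.
λ_k = y_k + 2.000000 gives λ = 7.2098, 0.1972, -1.4070 (check: the sum is 6.0000 = tr M).

Hence λ_max = 7.2098 and λ_min = -1.4070.


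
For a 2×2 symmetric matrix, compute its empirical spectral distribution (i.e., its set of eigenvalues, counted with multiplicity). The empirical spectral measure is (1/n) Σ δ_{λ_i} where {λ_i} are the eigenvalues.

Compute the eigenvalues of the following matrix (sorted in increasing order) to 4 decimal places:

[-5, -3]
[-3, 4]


Since M is real symmetric, both eigenvalues are real; they are the roots of det(λI − M) = λ² − (tr M) λ + det M.
tr M = -5 + 4 = -1.
det M = (-5)·4 − (-3)² = -20 − 9 = -29.
Characteristic polynomial: λ² + λ − 29 = 0.
Discriminant Δ = (tr M)² − 4·det M = 1 − (-116) = 117; √Δ = 10.816654.
λ = (tr M ± √Δ)/2 = (-1 ± 10.816654)/2, giving (tr M − √Δ)/2 = -5.9083 and (tr M + √Δ)/2 = 4.9083.

Eigenvalues sorted in increasing order: [-5.9083, 4.9083].


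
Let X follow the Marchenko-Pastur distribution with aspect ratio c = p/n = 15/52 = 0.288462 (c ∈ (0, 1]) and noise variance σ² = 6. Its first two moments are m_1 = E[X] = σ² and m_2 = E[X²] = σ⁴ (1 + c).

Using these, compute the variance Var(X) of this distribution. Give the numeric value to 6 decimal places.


m_1 = E[X] = σ² = 6, so m_1² = 36.
m_2 = E[X²] = σ⁴ (1 + c) = 36 · (1 + 0.288462) = 36 · 1.288462 = 46.384615.
(Note m_2 − m_1² simplifies to c · σ⁴ = 0.288462 · 36.)

Var(X) = m_2 − m_1² = 46.384615 − 36 = 10.384615.


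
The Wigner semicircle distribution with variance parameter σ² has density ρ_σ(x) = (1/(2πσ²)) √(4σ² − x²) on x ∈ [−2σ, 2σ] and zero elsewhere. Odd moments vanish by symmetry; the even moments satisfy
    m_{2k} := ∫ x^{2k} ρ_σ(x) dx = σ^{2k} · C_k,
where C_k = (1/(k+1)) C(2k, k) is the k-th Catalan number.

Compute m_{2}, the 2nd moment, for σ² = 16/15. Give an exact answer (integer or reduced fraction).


By the scaled semicircle moment identity, m_{2k} = σ^{2k} · C_k with k = 1.
C_1 = (1/(k+1)) · C(2k, k) = (1/2) · C(2, 1) = (1/2) · 2 = 1.
σ^{2k} = (σ²)^k = (16/15)^1 = 16/15.

Therefore m_{2} = σ^{2} · C_1 = (16/15) · 1 = 16/15.


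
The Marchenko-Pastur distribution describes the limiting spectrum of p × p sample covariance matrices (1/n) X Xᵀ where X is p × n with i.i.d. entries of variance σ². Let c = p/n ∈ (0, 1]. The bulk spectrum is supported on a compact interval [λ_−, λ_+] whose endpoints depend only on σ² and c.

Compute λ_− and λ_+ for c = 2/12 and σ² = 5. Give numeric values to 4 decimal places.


c = 2/12 = 0.166667; √c = 0.408248.
λ_− = σ² (1 − √c)² = 5 · (1 − 0.408248)² = 5 · (0.591752)² = 1.750850.
λ_+ = σ² (1 + √c)² = 5 · (1 + 0.408248)² = 5 · (1.408248)² = 9.915816.

Rounded to 4 decimal places: λ_− ≈ 1.7509, λ_+ ≈ 9.9158.


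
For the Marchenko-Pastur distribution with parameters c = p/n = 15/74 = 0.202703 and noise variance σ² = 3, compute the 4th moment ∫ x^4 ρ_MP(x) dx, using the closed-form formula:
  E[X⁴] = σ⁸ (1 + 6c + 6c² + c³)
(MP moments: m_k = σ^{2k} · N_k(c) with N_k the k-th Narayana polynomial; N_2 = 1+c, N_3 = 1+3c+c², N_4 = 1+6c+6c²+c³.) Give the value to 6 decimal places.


E[X⁴] = σ⁸ (1 + 6c + 6c² + c³) (fourth MP moment). With σ² = 3 (so σ⁸ = 81) and c = 15/74 = 0.202703: E[X⁴] = 81 · (1 + 6·0.202703 + 6·(0.202703)² + (0.202703)³) = 81 · 2.471075.

So E[X^4] = 200.157096.


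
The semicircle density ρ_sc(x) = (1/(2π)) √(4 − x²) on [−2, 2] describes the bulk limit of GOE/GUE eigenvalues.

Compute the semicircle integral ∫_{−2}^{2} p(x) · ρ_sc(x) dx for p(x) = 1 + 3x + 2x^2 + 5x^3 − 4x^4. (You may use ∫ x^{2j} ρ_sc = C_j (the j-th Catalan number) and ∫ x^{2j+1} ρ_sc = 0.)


Write p(x) = Σ a_i x^i, split into monomials and integrate each against ρ_sc separately.
Using ∫ x^{2j} ρ_sc = C_j = (1/(j+1)) C(2j, j) (Catalan numbers) and ∫ x^{2j+1} ρ_sc = 0 (odd monomials vanish by symmetry):
  i = 0 (even): a_0 · C_{0} = 1 · 1 = 1
  i = 1 (odd): ∫ x^1 ρ_sc = 0 (vanishes)
  i = 2 (even): a_2 · C_{1} = 2 · 1 = 2
  i = 3 (odd): ∫ x^3 ρ_sc = 0 (vanishes)
  i = 4 (even): a_4 · C_{2} = -4 · 2 = -8

Summing the contributions: ∫_{−2}^{2} p(x) ρ_sc(x) dx = 1 + 2 + (-8) = -5.


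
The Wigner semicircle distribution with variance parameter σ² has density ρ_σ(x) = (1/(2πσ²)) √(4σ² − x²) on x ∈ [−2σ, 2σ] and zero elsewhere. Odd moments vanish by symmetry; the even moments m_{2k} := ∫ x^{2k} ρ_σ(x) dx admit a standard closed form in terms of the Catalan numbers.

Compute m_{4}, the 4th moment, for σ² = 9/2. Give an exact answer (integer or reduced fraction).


By the scaled semicircle moment identity, m_{2k} = σ^{2k} · C_k with k = 2.
C_2 = (1/(k+1)) · C(2k, k) = (1/3) · C(4, 2) = (1/3) · 6 = 2.
σ^{2k} = (σ²)^k = (9/2)^2 = 81/4.

Therefore m_{4} = σ^{4} · C_2 = (81/4) · 2 = 81/2.


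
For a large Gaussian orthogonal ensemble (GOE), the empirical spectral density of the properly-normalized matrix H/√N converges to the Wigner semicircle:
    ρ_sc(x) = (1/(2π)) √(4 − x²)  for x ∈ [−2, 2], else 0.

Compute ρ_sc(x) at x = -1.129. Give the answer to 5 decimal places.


ρ_sc(x) = (1/(2π)) √(4 − x²). With x = -1.129:
  4 − x² = 4 − (-1.129)² = 4 − 1.274641 = 2.725359.
  √(4 − x²) = 1.650866.
  1/(2π) = 0.159155.
  ρ_sc(-1.129) = 0.159155 · 1.650866 = 0.262744.

Rounded to 5 decimal places: ρ_sc(-1.129) ≈ 0.26274.


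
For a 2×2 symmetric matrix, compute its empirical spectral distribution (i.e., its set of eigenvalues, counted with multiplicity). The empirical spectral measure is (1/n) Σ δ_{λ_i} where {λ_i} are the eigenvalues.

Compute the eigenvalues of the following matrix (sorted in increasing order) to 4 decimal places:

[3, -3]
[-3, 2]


Since M is real symmetric, both eigenvalues are real; they are the roots of det(λI − M) = λ² − (tr M) λ + det M.
tr M = 3 + 2 = 5.
det M = 3·2 − (-3)² = 6 − 9 = -3.
Characteristic polynomial: λ² − 5λ − 3 = 0.
Discriminant Δ = (tr M)² − 4·det M = 25 − (-12) = 37; √Δ = 6.082763.
λ = (tr M ± √Δ)/2 = (5 ± 6.082763)/2, giving (tr M − √Δ)/2 = -0.5414 and (tr M + √Δ)/2 = 5.5414.

Eigenvalues sorted in increasing order: [-0.5414, 5.5414].


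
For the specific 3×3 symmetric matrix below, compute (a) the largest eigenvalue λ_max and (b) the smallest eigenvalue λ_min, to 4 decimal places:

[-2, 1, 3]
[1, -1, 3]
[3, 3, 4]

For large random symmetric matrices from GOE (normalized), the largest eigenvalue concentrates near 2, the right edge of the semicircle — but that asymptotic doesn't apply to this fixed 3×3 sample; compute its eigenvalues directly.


Since M is real symmetric, all three eigenvalues are real; they are the roots of det(λI − M) = λ³ − (tr M) λ² + s λ − det M, where s is the sum of the principal 2×2 minors.
tr M = -2 + (-1) + 4 = 1.
s = ((-2)·(-1) − 1²) + ((-2)·4 − 3²) + ((-1)·4 − 3²) = 1 + (-17) + (-13) = -29.
det M (expand along row 1) = (-2)·(-13) − 1·(-5) + 3·6 = 49.
Characteristic polynomial: λ³ − λ² − 29λ − 49 = 0.
Substitute λ = y + (tr M)/3 = y + 0.333333 to remove the quadratic term: y³ + p·y + q = 0 with p = s − (tr M)²/3 = -29.333333 and q = −2(tr M)³/27 + (tr M)·s/3 − det M = -58.740741.
Three real roots ⇒ use the trigonometric (Viète) form: r = 2√(−p/3) = 6.253888, φ = arccos(3q/(p·r)) = arccos(0.960615) = 0.281591 rad.
y_k = r·cos(φ/3 − 2πk/3) for k = 0, 1, 2 gives y = 6.226358, -2.605558, -3.620801.
λ_k = y_k + 0.333333 gives λ = 6.5597, -2.2722, -3.2875 (check: the sum is 1.0000 = tr M).

Hence λ_max = 6.5597 and λ_min = -3.2875.


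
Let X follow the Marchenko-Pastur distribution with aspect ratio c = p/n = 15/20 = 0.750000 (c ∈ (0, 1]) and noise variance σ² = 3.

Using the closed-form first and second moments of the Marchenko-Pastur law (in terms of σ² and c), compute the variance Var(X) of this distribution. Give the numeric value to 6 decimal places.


Recall the MP moments m_1 = E[X] = σ² and m_2 = E[X²] = σ⁴ (1 + c).
m_1 = E[X] = σ² = 3, so m_1² = 9.
m_2 = E[X²] = σ⁴ (1 + c) = 9 · (1 + 0.750000) = 9 · 1.750000 = 15.750000.
(Note m_2 − m_1² simplifies to c · σ⁴ = 0.750000 · 9.)

Var(X) = m_2 − m_1² = 15.750000 − 9 = 6.750000.


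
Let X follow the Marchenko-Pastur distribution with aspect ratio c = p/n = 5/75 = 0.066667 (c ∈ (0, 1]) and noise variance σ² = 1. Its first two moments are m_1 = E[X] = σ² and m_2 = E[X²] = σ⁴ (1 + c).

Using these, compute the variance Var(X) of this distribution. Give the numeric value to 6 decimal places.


m_1 = E[X] = σ² = 1, so m_1² = 1.
m_2 = E[X²] = σ⁴ (1 + c) = 1 · (1 + 0.066667) = 1 · 1.066667 = 1.066667.
(Note m_2 − m_1² simplifies to c · σ⁴ = 0.066667 · 1.)

Var(X) = m_2 − m_1² = 1.066667 − 1 = 0.066667.


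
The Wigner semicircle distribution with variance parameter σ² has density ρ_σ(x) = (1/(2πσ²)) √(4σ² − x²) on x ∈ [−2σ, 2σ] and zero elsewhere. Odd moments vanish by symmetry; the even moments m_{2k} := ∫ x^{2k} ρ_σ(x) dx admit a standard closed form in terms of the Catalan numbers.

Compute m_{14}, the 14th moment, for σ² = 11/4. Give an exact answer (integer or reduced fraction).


By the scaled semicircle moment identity, m_{2k} = σ^{2k} · C_k with k = 7.
C_7 = (1/(k+1)) · C(2k, k) = (1/8) · C(14, 7) = (1/8) · 3432 = 429.
σ^{2k} = (σ²)^k = (11/4)^7 = 19487171/16384.

Therefore m_{14} = σ^{14} · C_7 = (19487171/16384) · 429 = 8359996359/16384.


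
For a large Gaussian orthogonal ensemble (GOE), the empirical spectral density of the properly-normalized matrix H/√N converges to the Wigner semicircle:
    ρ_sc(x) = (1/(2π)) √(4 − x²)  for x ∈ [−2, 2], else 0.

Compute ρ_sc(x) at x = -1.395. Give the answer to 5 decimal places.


ρ_sc(x) = (1/(2π)) √(4 − x²). With x = -1.395:
  4 − x² = 4 − (-1.395)² = 4 − 1.946025 = 2.053975.
  √(4 − x²) = 1.433170.
  1/(2π) = 0.159155.
  ρ_sc(-1.395) = 0.159155 · 1.433170 = 0.228096.

Rounded to 5 decimal places: ρ_sc(-1.395) ≈ 0.22810.


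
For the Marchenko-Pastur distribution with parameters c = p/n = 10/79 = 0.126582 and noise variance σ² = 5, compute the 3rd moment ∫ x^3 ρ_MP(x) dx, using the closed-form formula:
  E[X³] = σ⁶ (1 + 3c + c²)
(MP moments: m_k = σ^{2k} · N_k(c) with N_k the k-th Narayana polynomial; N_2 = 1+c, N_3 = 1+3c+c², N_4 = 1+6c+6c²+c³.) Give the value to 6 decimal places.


E[X³] = σ⁶ (1 + 3c + c²) (third MP moment). With σ² = 5 (so σ⁶ = 125) and c = 10/79 = 0.126582: E[X³] = 125 · (1 + 3·0.126582 + (0.126582)²) = 125 · 1.395770.

So E[X^3] = 174.471239.


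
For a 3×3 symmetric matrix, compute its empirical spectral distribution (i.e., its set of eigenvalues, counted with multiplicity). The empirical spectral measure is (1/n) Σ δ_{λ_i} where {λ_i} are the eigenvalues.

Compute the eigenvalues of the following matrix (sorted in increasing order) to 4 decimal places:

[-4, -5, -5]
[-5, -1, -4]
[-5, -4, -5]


Since M is real symmetric, all three eigenvalues are real; they are the roots of det(λI − M) = λ³ − (tr M) λ² + s λ − det M, where s is the sum of the principal 2×2 minors.
tr M = -4 + (-1) + (-5) = -10.
s = ((-4)·(-1) − (-5)²) + ((-4)·(-5) − (-5)²) + ((-1)·(-5) − (-4)²) = -21 + (-5) + (-11) = -37.
det M (expand along row 1) = (-4)·(-11) − (-5)·5 + (-5)·15 = -6.
Characteristic polynomial: λ³ + 10λ² − 37λ + 6 = 0.
Substitute λ = y + (tr M)/3 = y − 3.333333 to remove the quadratic term: y³ + p·y + q = 0 with p = s − (tr M)²/3 = -70.333333 and q = −2(tr M)³/27 + (tr M)·s/3 − det M = 203.407407.
Three real roots ⇒ use the trigonometric (Viète) form: r = 2√(−p/3) = 9.683893, φ = arccos(3q/(p·r)) = arccos(-0.895936) = 2.681330 rad.
y_k = r·cos(φ/3 − 2πk/3) for k = 0, 1, 2 gives y = 6.066696, 3.503450, -9.570146.
λ_k = y_k − 3.333333 gives λ = 2.7334, 0.1701, -12.9035 (check: the sum is -10.0000 = tr M).

Eigenvalues sorted in increasing order: [-12.9035, 0.1701, 2.7334].


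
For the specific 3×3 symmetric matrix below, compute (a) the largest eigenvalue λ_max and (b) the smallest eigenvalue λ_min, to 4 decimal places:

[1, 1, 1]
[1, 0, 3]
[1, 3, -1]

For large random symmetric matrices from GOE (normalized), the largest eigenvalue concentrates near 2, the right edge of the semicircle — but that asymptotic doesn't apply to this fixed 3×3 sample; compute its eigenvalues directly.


Since M is real symmetric, all three eigenvalues are real; they are the roots of det(λI − M) = λ³ − (tr M) λ² + s λ − det M, where s is the sum of the principal 2×2 minors.
tr M = 1 + 0 + (-1) = 0.
s = (1·0 − 1²) + (1·(-1) − 1²) + (0·(-1) − 3²) = -1 + (-2) + (-9) = -12.
det M (expand along row 1) = 1·(-9) − 1·(-4) + 1·3 = -2.
Characteristic polynomial: λ³ − 12λ + 2 = 0.
Substitute λ = y + (tr M)/3 = y + 0.000000 to remove the quadratic term: y³ + p·y + q = 0 with p = s − (tr M)²/3 = -12.000000 and q = −2(tr M)³/27 + (tr M)·s/3 − det M = 2.000000.
Three real roots ⇒ use the trigonometric (Viète) form: r = 2√(−p/3) = 4.000000, φ = arccos(3q/(p·r)) = arccos(-0.125000) = 1.696124 rad.
y_k = r·cos(φ/3 − 2πk/3) for k = 0, 1, 2 gives y = 3.377552, 0.167055, -3.544607.
λ_k = y_k + 0.000000 gives λ = 3.3776, 0.1671, -3.5446 (check: the sum is 0.0000 = tr M).

Hence λ_max = 3.3776 and λ_min = -3.5446.


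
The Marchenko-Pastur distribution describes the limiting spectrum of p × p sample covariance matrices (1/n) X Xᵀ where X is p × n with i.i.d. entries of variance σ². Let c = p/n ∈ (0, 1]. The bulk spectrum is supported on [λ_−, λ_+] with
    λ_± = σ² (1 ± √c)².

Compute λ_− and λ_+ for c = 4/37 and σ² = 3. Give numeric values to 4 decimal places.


c = 4/37 = 0.108108; √c = 0.328798.
λ_− = σ² (1 − √c)² = 3 · (1 − 0.328798)² = 3 · (0.671202)² = 1.351536.
λ_+ = σ² (1 + √c)² = 3 · (1 + 0.328798)² = 3 · (1.328798)² = 5.297112.

Rounded to 4 decimal places: λ_− ≈ 1.3515, λ_+ ≈ 5.2971.


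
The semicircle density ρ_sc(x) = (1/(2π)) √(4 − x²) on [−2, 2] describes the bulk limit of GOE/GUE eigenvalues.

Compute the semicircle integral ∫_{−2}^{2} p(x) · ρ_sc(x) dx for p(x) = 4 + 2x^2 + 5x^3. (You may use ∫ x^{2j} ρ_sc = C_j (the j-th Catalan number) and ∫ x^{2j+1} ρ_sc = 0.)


Write p(x) = Σ a_i x^i, split into monomials and integrate each against ρ_sc separately.
Using ∫ x^{2j} ρ_sc = C_j = (1/(j+1)) C(2j, j) (Catalan numbers) and ∫ x^{2j+1} ρ_sc = 0 (odd monomials vanish by symmetry):
  i = 0 (even): a_0 · C_{0} = 4 · 1 = 4
  i = 2 (even): a_2 · C_{1} = 2 · 1 = 2
  i = 3 (odd): ∫ x^3 ρ_sc = 0 (vanishes)

Summing the contributions: ∫_{−2}^{2} p(x) ρ_sc(x) dx = 4 + 2 = 6.


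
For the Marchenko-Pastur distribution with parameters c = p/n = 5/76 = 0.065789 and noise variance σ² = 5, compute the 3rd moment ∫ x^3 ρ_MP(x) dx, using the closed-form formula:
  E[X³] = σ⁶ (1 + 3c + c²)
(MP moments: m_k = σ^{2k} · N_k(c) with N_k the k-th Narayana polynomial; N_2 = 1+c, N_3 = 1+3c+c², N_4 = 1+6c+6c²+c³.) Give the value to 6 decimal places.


E[X³] = σ⁶ (1 + 3c + c²) (third MP moment). With σ² = 5 (so σ⁶ = 125) and c = 5/76 = 0.065789: E[X³] = 125 · (1 + 3·0.065789 + (0.065789)²) = 125 · 1.201697.

So E[X^3] = 150.212084.


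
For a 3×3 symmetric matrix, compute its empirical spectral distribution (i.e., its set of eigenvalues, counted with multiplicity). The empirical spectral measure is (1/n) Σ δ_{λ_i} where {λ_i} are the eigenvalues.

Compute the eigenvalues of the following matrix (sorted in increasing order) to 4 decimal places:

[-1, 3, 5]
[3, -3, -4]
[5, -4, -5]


Since M is real symmetric, all three eigenvalues are real; they are the roots of det(λI − M) = λ³ − (tr M) λ² + s λ − det M, where s is the sum of the principal 2×2 minors.
tr M = -1 + (-3) + (-5) = -9.
s = ((-1)·(-3) − 3²) + ((-1)·(-5) − 5²) + ((-3)·(-5) − (-4)²) = -6 + (-20) + (-1) = -27.
det M (expand along row 1) = (-1)·(-1) − 3·5 + 5·3 = 1.
Characteristic polynomial: λ³ + 9λ² − 27λ − 1 = 0.
Substitute λ = y + (tr M)/3 = y − 3.000000 to remove the quadratic term: y³ + p·y + q = 0 with p = s − (tr M)²/3 = -54.000000 and q = −2(tr M)³/27 + (tr M)·s/3 − det M = 134.000000.
Three real roots ⇒ use the trigonometric (Viète) form: r = 2√(−p/3) = 8.485281, φ = arccos(3q/(p·r)) = arccos(-0.877336) = 2.641079 rad.
y_k = r·cos(φ/3 − 2πk/3) for k = 0, 1, 2 gives y = 5.404054, 2.963407, -8.367462.
λ_k = y_k − 3.000000 gives λ = 2.4041, -0.0366, -11.3675 (check: the sum is -9.0000 = tr M).

Eigenvalues sorted in increasing order: [-11.3675, -0.0366, 2.4041].
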